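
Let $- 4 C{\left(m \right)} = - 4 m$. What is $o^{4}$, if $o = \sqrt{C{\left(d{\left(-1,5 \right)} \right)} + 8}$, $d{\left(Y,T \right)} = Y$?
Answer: $49$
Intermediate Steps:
$C{\left(m \right)} = m$ ($C{\left(m \right)} = - \frac{\left(-4\right) m}{4} = m$)
$o = \sqrt{7}$ ($o = \sqrt{-1 + 8} = \sqrt{7} \approx 2.6458$)
$o^{4} = \left(\sqrt{7}\right)^{4} = 49$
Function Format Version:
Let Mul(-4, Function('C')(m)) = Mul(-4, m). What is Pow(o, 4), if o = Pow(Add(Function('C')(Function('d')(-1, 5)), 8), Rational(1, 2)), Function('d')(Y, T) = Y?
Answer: 49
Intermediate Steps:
Function('C')(m) = m (Function('C')(m) = Mul(Rational(-1, 4), Mul(-4, m)) = m)
o = Pow(7, Rational(1, 2)) (o = Pow(Add(-1, 8), Rational(1, 2)) = Pow(7, Rational(1, 2)) ≈ 2.6458)
Pow(o, 4) = Pow(Pow(7, Rational(1, 2)), 4) = 49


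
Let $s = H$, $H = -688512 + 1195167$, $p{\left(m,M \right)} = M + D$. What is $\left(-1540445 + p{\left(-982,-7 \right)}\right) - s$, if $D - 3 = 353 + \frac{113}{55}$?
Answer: $- \frac{112571192}{55} \approx -2.0467 \cdot 10^{6}$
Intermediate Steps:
$D = \frac{19693}{55}$ ($D = 3 + \left(353 + \frac{113}{55}\right) = 3 + \frac{19528}{55} = \frac{19693}{55} \approx 358.05$)
$p{\left(m,M \right)} = \frac{19693}{55} + M$ ($p{\left(m,M \right)} = M + \frac{19693}{55} = \frac{19693}{55} + M$)
$H = 506655$
$s = 506655$
$\left(-1540445 + p{\left(-982,-7 \right)}\right) - s = \left(-1540445 + \left(\frac{19693}{55} - 7\right)\right) - 506655 = \left(-1540445 + \frac{19308}{55}\right) - 506655 = - \frac{84705167}{55} - 506655 = - \frac{112571192}{55}$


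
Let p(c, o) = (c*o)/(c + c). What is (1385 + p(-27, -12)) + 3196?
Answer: 4575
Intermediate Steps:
p(c, o) = o/2 (p(c, o) = (c*o)/((2*c)) = (c*o)*(1/(2*c)) = o/2)
(1385 + p(-27, -12)) + 3196 = (1385 + (1/2)*(-12)) + 3196 = (1385 - 6) + 3196 = 1379 + 3196 = 4575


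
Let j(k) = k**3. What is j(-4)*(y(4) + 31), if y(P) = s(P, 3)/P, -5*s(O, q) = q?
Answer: -9872/5 ≈ -1974.4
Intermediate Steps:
s(O, q) = -q/5
y(P) = -3/(5*P) (y(P) = (-1/5*3)/P = -3/(5*P))
j(-4)*(y(4) + 31) = (-4)**3*(-3/5/4 + 31) = -64*(-3/5*1/4 + 31) = -64*(-3/20 + 31) = -64*617/20 = -9872/5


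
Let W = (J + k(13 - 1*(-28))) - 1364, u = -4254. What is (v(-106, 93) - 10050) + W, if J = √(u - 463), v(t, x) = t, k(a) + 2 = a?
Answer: -11481 + I*√4717 ≈ -11481.0 + 68.68*I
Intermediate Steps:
k(a) = -2 + a
J = I*√4717 (J = √(-4254 - 463) = √(-4717) = I*√4717 ≈ 68.68*I)
W = -1325 + I*√4717 (W = (I*√4717 + (-2 + (13 - 1*(-28)))) - 1364 = (I*√4717 + (-2 + (13 + 28))) - 1364 = (I*√4717 + (-2 + 41)) - 1364 = (I*√4717 + 39) - 1364 = (39 + I*√4717) - 1364 = -1325 + I*√4717 ≈ -1325.0 + 68.68*I)
(v(-106, 93) - 10050) + W = (-106 - 10050) + (-1325 + I*√4717) = -10156 + (-1325 + I*√4717) = -11481 + I*√4717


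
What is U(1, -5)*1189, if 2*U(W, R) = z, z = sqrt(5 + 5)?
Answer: 1189*sqrt(10)/2 ≈ 1880.0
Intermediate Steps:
z = sqrt(10) ≈ 3.1623
U(W, R) = sqrt(10)/2
U(1, -5)*1189 = (sqrt(10)/2)*1189 = 1189*sqrt(10)/2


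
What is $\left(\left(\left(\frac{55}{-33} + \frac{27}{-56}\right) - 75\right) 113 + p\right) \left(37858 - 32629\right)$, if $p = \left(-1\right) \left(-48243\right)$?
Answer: $\frac{1653417519}{8} \approx 2.0668 \cdot 10^{8}$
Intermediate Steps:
$p = 48243$
$\left(\left(\left(\frac{55}{-33} + \frac{27}{-56}\right) - 75\right) 113 + p\right) \left(37858 - 32629\right) = \left(\left(\left(\frac{55}{-33} + \frac{27}{-56}\right) - 75\right) 113 + 48243\right) \left(37858 - 32629\right) = \left(\left(\left(55 \left(- \frac{1}{33}\right) + 27 \left(- \frac{1}{56}\right)\right) - 75\right) 113 + 48243\right) 5229 = \left(\left(\left(- \frac{5}{3} - \frac{27}{56}\right) - 75\right) 113 + 48243\right) 5229 = \left(\left(- \frac{361}{168} - 75\right) 113 + 48243\right) 5229 = \left(\left(- \frac{12961}{168}\right) 113 + 48243\right) 5229 = \left(- \frac{1464593}{168} + 48243\right) 5229 = \frac{6640231}{168} \cdot 5229 = \frac{1653417519}{8}$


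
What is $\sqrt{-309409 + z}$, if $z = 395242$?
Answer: $51 \sqrt{33} \approx 292.97$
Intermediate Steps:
$\sqrt{-309409 + z} = \sqrt{-309409 + 395242} = \sqrt{85833} = 51 \sqrt{33}$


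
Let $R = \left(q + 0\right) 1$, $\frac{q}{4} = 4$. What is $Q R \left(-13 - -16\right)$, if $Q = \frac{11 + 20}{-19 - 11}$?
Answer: $- \frac{248}{5} \approx -49.6$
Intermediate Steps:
$Q = - \frac{31}{30}$ ($Q = \frac{31}{-30} = 31 \left(- \frac{1}{30}\right) = - \frac{31}{30} \approx -1.0333$)
$q = 16$ ($q = 4 \cdot 4 = 16$)
$R = 16$ ($R = \left(16 + 0\right) 1 = 16 \cdot 1 = 16$)
$Q R \left(-13 - -16\right) = \left(- \frac{31}{30}\right) 16 \left(-13 - -16\right) = - \frac{248 \left(-13 + 16\right)}{15} = \left(- \frac{248}{15}\right) 3 = - \frac{248}{5}$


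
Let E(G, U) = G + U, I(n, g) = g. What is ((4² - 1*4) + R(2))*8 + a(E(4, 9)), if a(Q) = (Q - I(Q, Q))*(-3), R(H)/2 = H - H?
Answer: 96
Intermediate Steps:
R(H) = 0 (R(H) = 2*(H - H) = 2*0 = 0)
a(Q) = 0 (a(Q) = (Q - Q)*(-3) = 0*(-3) = 0)
((4² - 1*4) + R(2))*8 + a(E(4, 9)) = ((4² - 1*4) + 0)*8 + 0 = ((16 - 4) + 0)*8 + 0 = (12 + 0)*8 + 0 = 12*8 + 0 = 96 + 0 = 96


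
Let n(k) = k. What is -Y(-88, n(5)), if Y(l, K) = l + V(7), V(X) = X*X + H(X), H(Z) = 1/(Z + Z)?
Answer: 545/14 ≈ 38.929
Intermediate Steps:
H(Z) = 1/(2*Z)
V(X) = X² + 1/(2*X) (V(X) = X*X + 1/(2*X) = X² + 1/(2*X))
Y(l, K) = 687/14 + l (Y(l, K) = l + (½ + 7³)/7 = l + (½ + 343)/7 = l + (⅐)*(687/2) = l + 687/14 = 687/14 + l)
-Y(-88, n(5)) = -(687/14 - 88) = -1*(-545/14) = 545/14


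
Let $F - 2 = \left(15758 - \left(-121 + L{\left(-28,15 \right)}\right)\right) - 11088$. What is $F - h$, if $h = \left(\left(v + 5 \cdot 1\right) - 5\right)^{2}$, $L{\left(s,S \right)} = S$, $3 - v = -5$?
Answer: $4714$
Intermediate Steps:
$v = 8$ ($v = 3 - -5 = 3 + 5 = 8$)
$F = 4778$ ($F = 2 + \left(\left(15758 + \left(2974 - \left(15 + 2853\right)\right)\right) - 11088\right) = 2 + \left(\left(15758 + \left(2974 - 2868\right)\right) - 11088\right) = 2 + \left(\left(15758 + 106\right) - 11088\right) = 2 + \left(15864 - 11088\right) = 2 + 4776 = 4778$)
$h = 64$ ($h = \left(\left(8 + 5 \cdot 1\right) - 5\right)^{2} = \left(\left(8 + 5\right) - 5\right)^{2} = \left(13 - 5\right)^{2} = 8^{2} = 64$)
$F - h = 4778 - 64 = 4714$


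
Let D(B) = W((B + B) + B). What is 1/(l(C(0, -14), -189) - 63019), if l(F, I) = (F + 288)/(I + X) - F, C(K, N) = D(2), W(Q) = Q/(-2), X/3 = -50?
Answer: -113/7120903 ≈ -1.5869e-5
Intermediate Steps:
X = -150 (X = 3*(-50) = -150)
W(Q) = -Q/2 (W(Q) = Q*(-½) = -Q/2)
D(B) = -3*B/2 (D(B) = -((B + B) + B)/2 = -(2*B + B)/2 = -3*B/2)
C(K, N) = -3 (C(K, N) = -3/2*2 = -3)
l(F, I) = -F + (288 + F)/(-150 + I) (l(F, I) = (F + 288)/(I - 150) - F = (288 + F)/(-150 + I) - F = -F + (288 + F)/(-150 + I))
1/(l(C(0, -14), -189) - 63019) = 1/((288 + 151*(-3) - 1*(-3)*(-189))/(-150 - 189) - 63019) = 1/((288 - 453 - 567)/(-339) - 63019) = 1/(-1/339*(-732) - 63019) = 1/(244/113 - 63019) = 1/(-7120903/113) = -113/7120903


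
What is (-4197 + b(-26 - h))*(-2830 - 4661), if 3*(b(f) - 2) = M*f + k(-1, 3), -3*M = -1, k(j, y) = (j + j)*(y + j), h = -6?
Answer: 94354139/3 ≈ 3.1451e+7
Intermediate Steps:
k(j, y) = 2*j*(j + y) (k(j, y) = (2*j)*(j + y) = 2*j*(j + y))
M = ⅓ (M = -⅓*(-1) = ⅓ ≈ 0.33333)
b(f) = ⅔ + f/9 (b(f) = 2 + (f/3 + 2*(-1)*(-1 + 3))/3 = 2 + (f/3 + 2*(-1)*2)/3 = 2 + (f/3 - 4)/3 = 2 + (-4 + f/3)/3 = 2 + (-4/3 + f/9) = ⅔ + f/9)
(-4197 + b(-26 - h))*(-2830 - 4661) = (-4197 + (⅔ + (-26 - 1*(-6))/9))*(-2830 - 4661) = (-4197 + (⅔ + (-26 + 6)/9))*(-7491) = (-4197 + (⅔ + (⅑)*(-20)))*(-7491) = (-4197 + (⅔ - 20/9))*(-7491) = (-4197 - 14/9)*(-7491) = -37787/9*(-7491) = 94354139/3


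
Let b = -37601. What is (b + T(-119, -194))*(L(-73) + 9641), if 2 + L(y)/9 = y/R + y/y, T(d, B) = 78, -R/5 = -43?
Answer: -77680977629/215 ≈ -3.6131e+8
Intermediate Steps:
R = 215 (R = -5*(-43) = 215)
L(y) = -9 + 9*y/215 (L(y) = -18 + 9*(y/215 + y/y) = -18 + 9*(y*(1/215) + 1) = -18 + 9*(y/215 + 1) = -18 + 9*(1 + y/215) = -18 + (9 + 9*y/215) = -9 + 9*y/215)
(b + T(-119, -194))*(L(-73) + 9641) = (-37601 + 78)*((-9 + (9/215)*(-73)) + 9641) = -37523*((-9 - 657/215) + 9641) = -37523*(-2592/215 + 9641) = -37523*2070223/215 = -77680977629/215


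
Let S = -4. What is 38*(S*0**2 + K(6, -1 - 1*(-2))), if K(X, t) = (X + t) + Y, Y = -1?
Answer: 228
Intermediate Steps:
K(X, t) = -1 + X + t (K(X, t) = (X + t) - 1 = -1 + X + t)
38*(S*0**2 + K(6, -1 - 1*(-2))) = 38*(-4*0**2 + (-1 + 6 + (-1 - 1*(-2)))) = 38*(-4*0 + (-1 + 6 + (-1 + 2))) = 38*(0 + (-1 + 6 + 1)) = 38*(0 + 6) = 38*6 = 228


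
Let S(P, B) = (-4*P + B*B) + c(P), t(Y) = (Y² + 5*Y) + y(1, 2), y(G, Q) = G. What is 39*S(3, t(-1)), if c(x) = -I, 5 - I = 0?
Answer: -312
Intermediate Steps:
I = 5 (I = 5 - 1*0 = 5 + 0 = 5)
c(x) = -5 (c(x) = -1*5 = -5)
t(Y) = 1 + Y² + 5*Y (t(Y) = (Y² + 5*Y) + 1 = 1 + Y² + 5*Y)
S(P, B) = -5 + B² - 4*P (S(P, B) = (-4*P + B*B) - 5 = (-4*P + B²) - 5 = (B² - 4*P) - 5 = -5 + B² - 4*P)
39*S(3, t(-1)) = 39*(-5 + (1 + (-1)² + 5*(-1))² - 4*3) = 39*(-5 + (1 + 1 - 5)² - 12) = 39*(-5 + (-3)² - 12) = 39*(-5 + 9 - 12) = 39*(-8) = -312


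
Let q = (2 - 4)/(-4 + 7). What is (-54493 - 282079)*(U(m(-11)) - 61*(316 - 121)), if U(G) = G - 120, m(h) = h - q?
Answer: 12142171472/3 ≈ 4.0474e+9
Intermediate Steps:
q = -⅔ (q = -2/3 = -2*⅓ = -⅔ ≈ -0.66667)
m(h) = ⅔ + h (m(h) = h - 1*(-⅔) = h + ⅔ = ⅔ + h)
U(G) = -120 + G
(-54493 - 282079)*(U(m(-11)) - 61*(316 - 121)) = (-54493 - 282079)*((-120 + (⅔ - 11)) - 61*(316 - 121)) = -336572*((-120 - 31/3) - 61*195) = -336572*(-391/3 - 11895) = -336572*(-36076/3) = 12142171472/3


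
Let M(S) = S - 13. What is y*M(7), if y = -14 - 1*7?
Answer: 126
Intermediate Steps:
M(S) = -13 + S
y = -21 (y = -14 - 7 = -21)
y*M(7) = -21*(-13 + 7) = -21*(-6) = 126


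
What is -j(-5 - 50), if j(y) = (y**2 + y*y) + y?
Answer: -5995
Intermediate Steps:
j(y) = y + 2*y**2 (j(y) = (y**2 + y**2) + y = 2*y**2 + y = y + 2*y**2)
-j(-5 - 50) = -(-5 - 50)*(1 + 2*(-5 - 50)) = -(-55)*(1 + 2*(-55)) = -(-55)*(1 - 110) = -(-55)*(-109) = -1*5995 = -5995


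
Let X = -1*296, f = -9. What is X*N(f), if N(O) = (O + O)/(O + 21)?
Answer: 444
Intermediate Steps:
X = -296
N(O) = 2*O/(21 + O) (N(O) = (2*O)/(21 + O) = 2*O/(21 + O))
X*N(f) = -592*(-9)/(21 - 9) = -592*(-9)/12 = -296*(-3/2) = 444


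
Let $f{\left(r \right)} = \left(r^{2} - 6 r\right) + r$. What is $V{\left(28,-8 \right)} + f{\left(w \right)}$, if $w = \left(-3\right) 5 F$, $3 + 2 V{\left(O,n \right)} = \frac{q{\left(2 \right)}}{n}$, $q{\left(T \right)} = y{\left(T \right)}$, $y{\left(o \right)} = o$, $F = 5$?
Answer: $\frac{47987}{8} \approx 5998.4$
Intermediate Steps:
$q{\left(T \right)} = T$
$V{\left(O,n \right)} = - \frac{3}{2} + \frac{1}{n}$ ($V{\left(O,n \right)} = - \frac{3}{2} + \frac{2 \frac{1}{n}}{2} = - \frac{3}{2} + \frac{1}{n}$)
$w = -75$ ($w = \left(-3\right) 5 \cdot 5 = \left(-15\right) 5 = -75$)
$f{\left(r \right)} = r^{2} - 5 r$
$V{\left(28,-8 \right)} + f{\left(w \right)} = \left(- \frac{3}{2} + \frac{1}{-8}\right) - 75 \left(-5 - 75\right) = \left(- \frac{3}{2} - \frac{1}{8}\right) - -6000 = - \frac{13}{8} + 6000 = \frac{47987}{8}$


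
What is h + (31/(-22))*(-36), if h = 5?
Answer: 613/11 ≈ 55.727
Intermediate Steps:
h + (31/(-22))*(-36) = 5 + (31/(-22))*(-36) = 5 + (31*(-1/22))*(-36) = 5 - 31/22*(-36) = 5 + 558/11 = 613/11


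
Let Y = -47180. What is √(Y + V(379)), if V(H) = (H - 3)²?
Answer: 2*√23549 ≈ 306.91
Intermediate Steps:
V(H) = (-3 + H)²
√(Y + V(379)) = √(-47180 + (-3 + 379)²) = √(-47180 + 376²) = √(-47180 + 141376) = √94196 = 2*√23549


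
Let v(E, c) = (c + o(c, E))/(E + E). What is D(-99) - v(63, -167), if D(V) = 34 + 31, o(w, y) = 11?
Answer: 1391/21 ≈ 66.238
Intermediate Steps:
D(V) = 65
v(E, c) = (11 + c)/(2*E) (v(E, c) = (c + 11)/(E + E) = (11 + c)/((2*E)) = (11 + c)*(1/(2*E)) = (11 + c)/(2*E))
D(-99) - v(63, -167) = 65 - (11 - 167)/(2*63) = 65 - (-156)/(2*63) = 65 - 1*(-26/21) = 65 + 26/21 = 1391/21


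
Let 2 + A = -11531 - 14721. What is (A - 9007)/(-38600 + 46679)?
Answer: -35261/8079 ≈ -4.3645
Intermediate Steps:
A = -26254 (A = -2 + (-11531 - 14721) = -2 - 26252 = -26254)
(A - 9007)/(-38600 + 46679) = (-26254 - 9007)/(-38600 + 46679) = -35261/8079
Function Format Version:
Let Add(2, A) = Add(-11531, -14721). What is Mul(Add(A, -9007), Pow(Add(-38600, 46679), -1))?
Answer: Rational(-35261, 8079) ≈ -4.3645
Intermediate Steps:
A = -26254 (A = Add(-2, Add(-11531, -14721)) = Add(-2, -26252) = -26254)
Mul(Add(A, -9007), Pow(Add(-38600, 46679), -1)) = Mul(Add(-26254, -9007), Pow(Add(-38600, 46679), -1)) = Mul(-35261, Pow(8079, -1)) = Mul(-35261, Rational(1, 8079)) = Rational(-35261, 8079)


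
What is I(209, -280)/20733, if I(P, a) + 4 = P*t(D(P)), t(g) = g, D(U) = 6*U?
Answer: 262082/20733 ≈ 12.641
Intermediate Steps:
I(P, a) = -4 + 6*P² (I(P, a) = -4 + P*(6*P) = -4 + 6*P²)
I(209, -280)/20733 = (-4 + 6*209²)/20733 = (-4 + 6*43681)*(1/20733) = (-4 + 262086)*(1/20733) = 262082*(1/20733) = 262082/20733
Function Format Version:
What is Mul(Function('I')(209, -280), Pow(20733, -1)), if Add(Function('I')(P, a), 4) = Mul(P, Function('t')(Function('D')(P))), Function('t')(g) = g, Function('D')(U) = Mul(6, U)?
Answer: Rational(262082, 20733) ≈ 12.641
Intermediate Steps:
Function('I')(P, a) = Add(-4, Mul(6, Pow(P, 2))) (Function('I')(P, a) = Add(-4, Mul(P, Mul(6, P))) = Add(-4, Mul(6, Pow(P, 2))))
Mul(Function('I')(209, -280), Pow(20733, -1)) = Mul(Add(-4, Mul(6, Pow(209, 2))), Pow(20733, -1)) = Mul(Add(-4, Mul(6, 43681)), Rational(1, 20733)) = Mul(Add(-4, 262086), Rational(1, 20733)) = Mul(262082, Rational(1, 20733)) = Rational(262082, 20733)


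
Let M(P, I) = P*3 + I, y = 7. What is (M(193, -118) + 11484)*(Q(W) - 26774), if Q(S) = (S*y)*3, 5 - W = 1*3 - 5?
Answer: -318059515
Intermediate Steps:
M(P, I) = I + 3*P (M(P, I) = 3*P + I = I + 3*P)
W = 7 (W = 5 - (1*3 - 5) = 5 - (3 - 5) = 5 - 1*(-2) = 5 + 2 = 7)
Q(S) = 21*S (Q(S) = (S*7)*3 = (7*S)*3 = 21*S)
(M(193, -118) + 11484)*(Q(W) - 26774) = ((-118 + 3*193) + 11484)*(21*7 - 26774) = ((-118 + 579) + 11484)*(147 - 26774) = (461 + 11484)*(-26627) = 11945*(-26627) = -318059515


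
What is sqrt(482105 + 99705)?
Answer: sqrt(581810) ≈ 762.76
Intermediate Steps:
sqrt(482105 + 99705) = sqrt(581810)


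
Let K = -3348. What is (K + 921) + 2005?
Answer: -422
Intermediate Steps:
(K + 921) + 2005 = (-3348 + 921) + 2005 = -2427 + 2005 = -422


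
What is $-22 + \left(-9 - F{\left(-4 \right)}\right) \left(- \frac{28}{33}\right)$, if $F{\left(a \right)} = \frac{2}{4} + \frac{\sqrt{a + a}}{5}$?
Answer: $- \frac{460}{33} + \frac{56 i \sqrt{2}}{165} \approx -13.939 + 0.47998 i$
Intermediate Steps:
$F{\left(a \right)} = \frac{1}{2} + \frac{\sqrt{2} \sqrt{a}}{5}$ ($F{\left(a \right)} = 2 \cdot \frac{1}{4} + \sqrt{2 a} \frac{1}{5} = \frac{1}{2} + \sqrt{2} \sqrt{a} \frac{1}{5} = \frac{1}{2} + \frac{\sqrt{2} \sqrt{a}}{5}$)
$-22 + \left(-9 - F{\left(-4 \right)}\right) \left(- \frac{28}{33}\right) = -22 + \left(-9 - \left(\frac{1}{2} + \frac{\sqrt{2} \sqrt{-4}}{5}\right)\right) \left(- \frac{28}{33}\right) = -22 + \left(-9 - \left(\frac{1}{2} + \frac{\sqrt{2} \cdot 2 i}{5}\right)\right) \left(\left(-28\right) \frac{1}{33}\right) = -22 + \left(-9 - \left(\frac{1}{2} + \frac{2 i \sqrt{2}}{5}\right)\right) \left(- \frac{28}{33}\right) = -22 + \left(- \frac{19}{2} - \frac{2 i \sqrt{2}}{5}\right) \left(- \frac{28}{33}\right) = -22 + \left(\frac{266}{33} + \frac{56 i \sqrt{2}}{165}\right) = - \frac{460}{33} + \frac{56 i \sqrt{2}}{165}$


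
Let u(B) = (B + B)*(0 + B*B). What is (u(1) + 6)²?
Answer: 64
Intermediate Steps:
u(B) = 2*B³ (u(B) = (2*B)*(0 + B²) = (2*B)*B² = 2*B³)
(u(1) + 6)² = (2*1³ + 6)² = (2*1 + 6)² = (2 + 6)² = 8² = 64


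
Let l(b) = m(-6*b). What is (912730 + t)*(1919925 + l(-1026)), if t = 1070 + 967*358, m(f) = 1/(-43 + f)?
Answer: 14787827611738636/6113 ≈ 2.4191e+12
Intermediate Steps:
t = 347256 (t = 1070 + 346186 = 347256)
l(b) = 1/(-43 - 6*b)
(912730 + t)*(1919925 + l(-1026)) = (912730 + 347256)*(1919925 - 1/(43 + 6*(-1026))) = 1259986*(1919925 - 1/(43 - 6156)) = 1259986*(1919925 - 1/(-6113)) = 1259986*(1919925 - 1*(-1/6113)) = 1259986*(1919925 + 1/6113) = 1259986*(11736501526/6113) = 14787827611738636/6113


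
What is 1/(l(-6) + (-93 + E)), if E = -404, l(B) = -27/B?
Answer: -2/985 ≈ -0.0020305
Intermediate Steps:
1/(l(-6) + (-93 + E)) = 1/(-27/(-6) + (-93 - 404)) = 1/(-27*(-⅙) - 497) = 1/(9/2 - 497) = 1/(-985/2) = -2/985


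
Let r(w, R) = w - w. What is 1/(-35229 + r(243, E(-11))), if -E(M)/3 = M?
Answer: -1/35229 ≈ -2.8386e-5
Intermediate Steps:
E(M) = -3*M
r(w, R) = 0
1/(-35229 + r(243, E(-11))) = 1/(-35229 + 0) = 1/(-35229) = -1/35229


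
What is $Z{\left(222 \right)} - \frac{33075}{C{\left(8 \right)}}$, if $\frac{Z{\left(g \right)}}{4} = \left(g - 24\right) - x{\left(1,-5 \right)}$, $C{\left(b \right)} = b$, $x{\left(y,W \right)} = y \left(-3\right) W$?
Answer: $- \frac{27219}{8} \approx -3402.4$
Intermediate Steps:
$x{\left(y,W \right)} = - 3 W y$ ($x{\left(y,W \right)} = - 3 y W = - 3 W y$)
$Z{\left(g \right)} = -156 + 4 g$ ($Z{\left(g \right)} = 4 \left(\left(g - 24\right) - \left(-3\right) \left(-5\right) 1\right) = 4 \left(\left(g - 24\right) - 15\right) = 4 \left(\left(-24 + g\right) - 15\right) = 4 \left(-39 + g\right) = -156 + 4 g$)
$Z{\left(222 \right)} - \frac{33075}{C{\left(8 \right)}} = \left(-156 + 4 \cdot 222\right) - \frac{33075}{8} = \left(-156 + 888\right) - 33075 \cdot \frac{1}{8} = 732 - \frac{33075}{8} = - \frac{27219}{8}$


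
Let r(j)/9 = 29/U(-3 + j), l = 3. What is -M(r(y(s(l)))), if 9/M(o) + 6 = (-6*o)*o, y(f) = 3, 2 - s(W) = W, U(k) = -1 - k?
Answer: 3/136244 ≈ 2.2019e-5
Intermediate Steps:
s(W) = 2 - W
r(j) = 261/(2 - j) (r(j) = 9*(29/(-1 - (-3 + j))) = 9*(29/(-1 + (3 - j))) = 9*(29/(2 - j)) = 261/(2 - j))
M(o) = 9/(-6 - 6*o²) (M(o) = 9/(-6 + (-6*o)*o) = 9/(-6 - 6*o²))
-M(r(y(s(l)))) = -(-3)/(2 + 2*(-261/(-2 + 3))²) = -(-3)/(2 + 2*(-261/1)²) = -(-3)/(2 + 2*(-261*1)²) = -(-3)/(2 + 2*(-261)²) = -(-3)/(2 + 2*68121) = -(-3)/(2 + 136242) = -(-3)/136244 = -1*(-3/136244) = 3/136244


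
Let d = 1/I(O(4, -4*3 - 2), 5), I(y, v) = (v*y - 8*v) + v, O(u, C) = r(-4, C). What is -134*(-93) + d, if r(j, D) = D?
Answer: 1308509/105 ≈ 12462.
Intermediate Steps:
O(u, C) = C
I(y, v) = -7*v + v*y (I(y, v) = (-8*v + v*y) + v = -7*v + v*y)
d = -1/105 (d = 1/(5*(-7 + (-4*3 - 2))) = 1/(5*(-7 + (-12 - 2))) = 1/(5*(-7 - 14)) = 1/(5*(-21)) = 1/(-105) = -1/105 ≈ -0.0095238)
-134*(-93) + d = -134*(-93) - 1/105 = 12462 - 1/105 = 1308509/105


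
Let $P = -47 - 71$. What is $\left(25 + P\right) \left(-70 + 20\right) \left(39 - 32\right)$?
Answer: $32550$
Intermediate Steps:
$P = -118$
$\left(25 + P\right) \left(-70 + 20\right) \left(39 - 32\right) = \left(25 - 118\right) \left(-70 + 20\right) \left(39 - 32\right) = - 93 \left(\left(-50\right) 7\right) = \left(-93\right) \left(-350\right) = 32550$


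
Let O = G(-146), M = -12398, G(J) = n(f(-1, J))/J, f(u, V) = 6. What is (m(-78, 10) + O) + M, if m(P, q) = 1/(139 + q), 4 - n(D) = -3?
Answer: -269706989/21754 ≈ -12398.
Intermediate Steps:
n(D) = 7 (n(D) = 4 - 1*(-3) = 4 + 3 = 7)
G(J) = 7/J
O = -7/146 (O = 7/(-146) = 7*(-1/146) = -7/146 ≈ -0.047945)
(m(-78, 10) + O) + M = (1/(139 + 10) - 7/146) - 12398 = (1/149 - 7/146) - 12398 = -897/21754 - 12398 = -269706989/21754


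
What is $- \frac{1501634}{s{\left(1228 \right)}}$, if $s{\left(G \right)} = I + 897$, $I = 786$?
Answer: $- \frac{1501634}{1683} \approx -892.24$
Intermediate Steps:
$s{\left(G \right)} = 1683$ ($s{\left(G \right)} = 786 + 897 = 1683$)
$- \frac{1501634}{s{\left(1228 \right)}} = - \frac{1501634}{1683}$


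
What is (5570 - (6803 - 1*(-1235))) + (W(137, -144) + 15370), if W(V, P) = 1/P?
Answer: 1857887/144 ≈ 12902.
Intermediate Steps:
(5570 - (6803 - 1*(-1235))) + (W(137, -144) + 15370) = (5570 - (6803 - 1*(-1235))) + (1/(-144) + 15370) = (5570 - (6803 + 1235)) + (-1/144 + 15370) = (5570 - 1*8038) + 2213279/144 = (5570 - 8038) + 2213279/144 = -2468 + 2213279/144 = 1857887/144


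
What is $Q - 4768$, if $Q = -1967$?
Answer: $-6735$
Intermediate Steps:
$Q - 4768 = -1967 - 4768 = -6735$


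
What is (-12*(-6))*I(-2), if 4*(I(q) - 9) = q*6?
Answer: 432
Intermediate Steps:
I(q) = 9 + 3*q/2 (I(q) = 9 + (q*6)/4 = 9 + (6*q)/4 = 9 + 3*q/2)
(-12*(-6))*I(-2) = (-12*(-6))*(9 + (3/2)*(-2)) = 72*(9 - 3) = 72*6 = 432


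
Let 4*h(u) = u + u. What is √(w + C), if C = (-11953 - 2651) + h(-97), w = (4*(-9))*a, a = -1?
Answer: I*√58466/2 ≈ 120.9*I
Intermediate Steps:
h(u) = u/2 (h(u) = (u + u)/4 = (2*u)/4 = u/2)
w = 36 (w = (4*(-9))*(-1) = -36*(-1) = 36)
C = -29305/2 (C = (-11953 - 2651) + (½)*(-97) = -14604 - 97/2 = -29305/2 ≈ -14653.)
√(w + C) = √(36 - 29305/2) = √(-29233/2) = I*√58466/2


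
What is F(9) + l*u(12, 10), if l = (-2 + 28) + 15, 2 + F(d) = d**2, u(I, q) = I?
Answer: 571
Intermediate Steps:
F(d) = -2 + d**2
l = 41 (l = 26 + 15 = 41)
F(9) + l*u(12, 10) = (-2 + 9**2) + 41*12 = (-2 + 81) + 492 = 79 + 492 = 571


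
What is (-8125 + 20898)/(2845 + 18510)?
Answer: 12773/21355 ≈ 0.59813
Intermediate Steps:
(-8125 + 20898)/(2845 + 18510) = 12773/21355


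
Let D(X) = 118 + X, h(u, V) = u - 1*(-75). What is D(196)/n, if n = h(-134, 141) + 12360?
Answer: 314/12301 ≈ 0.025526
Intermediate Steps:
h(u, V) = 75 + u (h(u, V) = u + 75 = 75 + u)
n = 12301 (n = (75 - 134) + 12360 = -59 + 12360 = 12301)
D(196)/n = (118 + 196)/12301 = 314*(1/12301) = 314/12301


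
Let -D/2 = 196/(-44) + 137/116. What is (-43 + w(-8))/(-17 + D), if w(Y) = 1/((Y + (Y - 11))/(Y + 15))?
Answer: 745184/180063 ≈ 4.1385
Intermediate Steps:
w(Y) = (15 + Y)/(-11 + 2*Y) (w(Y) = 1/((Y + (-11 + Y))/(15 + Y)) = 1/((-11 + 2*Y)/(15 + Y)) = 1*((15 + Y)/(-11 + 2*Y)) = (15 + Y)/(-11 + 2*Y))
D = 4177/638 (D = -2*(196/(-44) + 137/116) = -2*(196*(-1/44) + 137*(1/116)) = -2*(-49/11 + 137/116) = -2*(-4177/1276) = 4177/638 ≈ 6.5470)
(-43 + w(-8))/(-17 + D) = (-43 + (15 - 8)/(-11 + 2*(-8)))/(-17 + 4177/638) = (-43 + 7/(-11 - 16))/(-6669/638) = (-43 + 7/(-27))*(-638/6669) = (-43 - 1/27*7)*(-638/6669) = (-43 - 7/27)*(-638/6669) = -1168/27*(-638/6669) = 745184/180063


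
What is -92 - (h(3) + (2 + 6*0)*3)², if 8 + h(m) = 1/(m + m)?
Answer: -3433/36 ≈ -95.361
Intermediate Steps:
h(m) = -8 + 1/(2*m) (h(m) = -8 + 1/(m + m) = -8 + 1/(2*m))
-92 - (h(3) + (2 + 6*0)*3)² = -92 - ((-8 + (½)/3) + (2 + 6*0)*3)² = -92 - ((-8 + (½)*(⅓)) + (2 + 0)*3)² = -92 - ((-8 + ⅙) + 2*3)² = -92 - (-47/6 + 6)² = -92 - (-11/6)² = -92 - 1*121/36 = -92 - 121/36 = -3433/36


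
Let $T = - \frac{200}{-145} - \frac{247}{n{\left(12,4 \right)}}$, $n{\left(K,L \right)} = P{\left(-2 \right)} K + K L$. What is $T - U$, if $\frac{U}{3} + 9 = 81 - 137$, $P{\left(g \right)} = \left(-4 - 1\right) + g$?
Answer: $\frac{212183}{1044} \approx 203.24$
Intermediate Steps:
$P{\left(g \right)} = -5 + g$
$n{\left(K,L \right)} = - 7 K + K L$ ($n{\left(K,L \right)} = \left(-5 - 2\right) K + K L = - 7 K + K L$)
$T = \frac{8603}{1044}$ ($T = - \frac{200}{-145} - \frac{247}{12 \left(-7 + 4\right)} = \left(-200\right) \left(- \frac{1}{145}\right) - \frac{247}{12 \left(-3\right)} = \frac{40}{29} - \frac{247}{-36} = \frac{40}{29} - - \frac{247}{36} = \frac{40}{29} + \frac{247}{36} = \frac{8603}{1044} \approx 8.2404$)
$U = -195$ ($U = -27 + 3 \left(81 - 137\right) = -27 + 3 \left(-56\right) = -27 - 168 = -195$)
$T - U = \frac{8603}{1044} - -195 = \frac{8603}{1044} + 195 = \frac{212183}{1044}$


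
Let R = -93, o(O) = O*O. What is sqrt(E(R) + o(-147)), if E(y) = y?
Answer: 2*sqrt(5379) ≈ 146.68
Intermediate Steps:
o(O) = O**2
sqrt(E(R) + o(-147)) = sqrt(-93 + (-147)**2) = sqrt(-93 + 21609) = sqrt(21516) = 2*sqrt(5379)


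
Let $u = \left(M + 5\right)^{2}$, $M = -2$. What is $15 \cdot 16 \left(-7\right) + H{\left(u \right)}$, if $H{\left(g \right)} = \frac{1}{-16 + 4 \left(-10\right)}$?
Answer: $- \frac{94081}{56} \approx -1680.0$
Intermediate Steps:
$u = 9$ ($u = \left(-2 + 5\right)^{2} = 3^{2} = 9$)
$H{\left(g \right)} = - \frac{1}{56}$ ($H{\left(g \right)} = \frac{1}{-16 - 40} = \frac{1}{-56} = - \frac{1}{56}$)
$15 \cdot 16 \left(-7\right) + H{\left(u \right)} = 15 \cdot 16 \left(-7\right) - \frac{1}{56} = 240 \left(-7\right) - \frac{1}{56} = -1680 - \frac{1}{56} = - \frac{94081}{56}$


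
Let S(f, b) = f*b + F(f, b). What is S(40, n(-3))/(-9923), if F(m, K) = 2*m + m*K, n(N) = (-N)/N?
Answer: 0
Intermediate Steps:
n(N) = -1
F(m, K) = 2*m + K*m
S(f, b) = b*f + f*(2 + b) (S(f, b) = f*b + f*(2 + b) = b*f + f*(2 + b))
S(40, n(-3))/(-9923) = (2*40*(1 - 1))/(-9923) = (2*40*0)*(-1/9923) = 0*(-1/9923) = 0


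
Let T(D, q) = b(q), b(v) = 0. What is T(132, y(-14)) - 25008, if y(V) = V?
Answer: -25008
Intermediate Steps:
T(D, q) = 0
T(132, y(-14)) - 25008 = 0 - 25008 = -25008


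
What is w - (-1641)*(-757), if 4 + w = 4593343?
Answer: 3351102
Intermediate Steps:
w = 4593339 (w = -4 + 4593343 = 4593339)
w - (-1641)*(-757) = 4593339 - (-1641)*(-757) = 4593339 - 1*1242237 = 4593339 - 1242237 = 3351102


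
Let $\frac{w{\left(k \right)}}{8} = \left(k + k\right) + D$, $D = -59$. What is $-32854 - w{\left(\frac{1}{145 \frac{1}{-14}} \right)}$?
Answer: $- \frac{4695166}{145} \approx -32380.0$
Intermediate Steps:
$w{\left(k \right)} = -472 + 16 k$ ($w{\left(k \right)} = 8 \left(\left(k + k\right) - 59\right) = 8 \left(2 k - 59\right) = 8 \left(-59 + 2 k\right) = -472 + 16 k$)
$-32854 - w{\left(\frac{1}{145 \frac{1}{-14}} \right)} = -32854 - \left(-472 + \frac{16}{145 \frac{1}{-14}}\right) = -32854 - \left(-472 + \frac{16}{145 \left(- \frac{1}{14}\right)}\right) = -32854 - \left(-472 + \frac{16}{- \frac{145}{14}}\right) = -32854 - \left(-472 + 16 \left(- \frac{14}{145}\right)\right) = -32854 - \left(-472 - \frac{224}{145}\right) = -32854 - - \frac{68664}{145} = -32854 + \frac{68664}{145} = - \frac{4695166}{145}$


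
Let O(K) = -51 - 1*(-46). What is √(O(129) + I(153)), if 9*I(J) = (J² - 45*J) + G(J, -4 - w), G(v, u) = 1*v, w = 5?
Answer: 2*√462 ≈ 42.988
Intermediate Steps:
G(v, u) = v
I(J) = -44*J/9 + J²/9 (I(J) = ((J² - 45*J) + J)/9 = (J² - 44*J)/9 = -44*J/9 + J²/9)
O(K) = -5 (O(K) = -51 + 46 = -5)
√(O(129) + I(153)) = √(-5 + (⅑)*153*(-44 + 153)) = √(-5 + (⅑)*153*109) = √(-5 + 1853) = √1848 = 2*√462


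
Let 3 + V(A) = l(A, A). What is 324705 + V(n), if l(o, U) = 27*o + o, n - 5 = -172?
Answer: 320026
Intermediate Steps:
n = -167 (n = 5 - 172 = -167)
l(o, U) = 28*o
V(A) = -3 + 28*A
324705 + V(n) = 324705 + (-3 + 28*(-167)) = 324705 + (-3 - 4676) = 324705 - 4679 = 320026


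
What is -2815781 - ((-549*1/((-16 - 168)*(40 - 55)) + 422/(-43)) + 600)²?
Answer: -4951429755893481/1564993600 ≈ -3.1639e+6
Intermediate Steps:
-2815781 - ((-549*1/((-16 - 168)*(40 - 55)) + 422/(-43)) + 600)² = -2815781 - ((-549/((-15*(-184))) + 422*(-1/43)) + 600)² = -2815781 - ((-549/2760 - 422/43) + 600)² = -2815781 - ((-549*1/2760 - 422/43) + 600)² = -2815781 - ((-183/920 - 422/43) + 600)² = -2815781 - (-396109/39560 + 600)² = -2815781 - (23339891/39560)² = -2815781 - 1*544750511891881/1564993600 = -2815781 - 544750511891881/1564993600 = -4951429755893481/1564993600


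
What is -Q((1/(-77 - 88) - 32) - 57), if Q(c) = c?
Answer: 14686/165 ≈ 89.006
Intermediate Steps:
-Q((1/(-77 - 88) - 32) - 57) = -((1/(-77 - 88) - 32) - 57) = -((1/(-165) - 32) - 57) = -((-1/165 - 32) - 57) = -(-5281/165 - 57) = -1*(-14686/165) = 14686/165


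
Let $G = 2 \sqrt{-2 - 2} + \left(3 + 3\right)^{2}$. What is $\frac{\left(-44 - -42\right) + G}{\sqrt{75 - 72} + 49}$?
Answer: $\frac{34 + 4 i}{49 + \sqrt{3}} \approx 0.67019 + 0.078846 i$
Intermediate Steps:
$G = 36 + 4 i$ ($G = 2 \sqrt{-4} + 6^{2} = 2 \cdot 2 i + 36 = 4 i + 36 = 36 + 4 i \approx 36.0 + 4.0 i$)
$\frac{\left(-44 - -42\right) + G}{\sqrt{75 - 72} + 49} = \frac{\left(-44 - -42\right) + \left(36 + 4 i\right)}{\sqrt{75 - 72} + 49} = \frac{\left(-44 + 42\right) + \left(36 + 4 i\right)}{\sqrt{3} + 49} = \frac{-2 + \left(36 + 4 i\right)}{49 + \sqrt{3}} = \frac{34 + 4 i}{49 + \sqrt{3}}$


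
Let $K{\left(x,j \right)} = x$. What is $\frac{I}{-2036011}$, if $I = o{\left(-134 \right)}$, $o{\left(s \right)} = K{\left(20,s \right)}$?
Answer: $- \frac{20}{2036011} \approx -9.8231 \cdot 10^{-6}$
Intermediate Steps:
$o{\left(s \right)} = 20$
$I = 20$
$\frac{I}{-2036011} = \frac{20}{-2036011} = 20 \left(- \frac{1}{2036011}\right) = - \frac{20}{2036011}$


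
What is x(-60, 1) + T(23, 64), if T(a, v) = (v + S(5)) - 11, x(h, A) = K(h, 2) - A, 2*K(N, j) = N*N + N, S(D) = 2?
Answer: 1824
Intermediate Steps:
K(N, j) = N/2 + N**2/2 (K(N, j) = (N*N + N)/2 = (N**2 + N)/2 = (N + N**2)/2 = N/2 + N**2/2)
x(h, A) = -A + h*(1 + h)/2 (x(h, A) = h*(1 + h)/2 - A = -A + h*(1 + h)/2)
T(a, v) = -9 + v (T(a, v) = (v + 2) - 11 = (2 + v) - 11 = -9 + v)
x(-60, 1) + T(23, 64) = (-1*1 + (1/2)*(-60)*(1 - 60)) + (-9 + 64) = (-1 + (1/2)*(-60)*(-59)) + 55 = (-1 + 1770) + 55 = 1769 + 55 = 1824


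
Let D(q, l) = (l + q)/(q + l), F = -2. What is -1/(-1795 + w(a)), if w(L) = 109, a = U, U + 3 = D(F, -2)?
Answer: 1/1686 ≈ 0.00059312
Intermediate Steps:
D(q, l) = 1 (D(q, l) = (l + q)/(l + q) = 1)
U = -2 (U = -3 + 1 = -2)
a = -2
-1/(-1795 + w(a)) = -1/(-1795 + 109) = -1/(-1686) = -1*(-1/1686) = 1/1686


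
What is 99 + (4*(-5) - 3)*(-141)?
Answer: 3342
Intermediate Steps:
99 + (4*(-5) - 3)*(-141) = 99 + (-20 - 3)*(-141) = 99 - 23*(-141) = 99 + 3243 = 3342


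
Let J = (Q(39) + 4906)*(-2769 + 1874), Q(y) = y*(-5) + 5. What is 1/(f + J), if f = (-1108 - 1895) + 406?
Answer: -1/4223417 ≈ -2.3678e-7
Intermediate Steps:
Q(y) = 5 - 5*y (Q(y) = -5*y + 5 = 5 - 5*y)
J = -4220820 (J = ((5 - 5*39) + 4906)*(-2769 + 1874) = ((5 - 195) + 4906)*(-895) = (-190 + 4906)*(-895) = 4716*(-895) = -4220820)
f = -2597 (f = -3003 + 406 = -2597)
1/(f + J) = 1/(-2597 - 4220820) = 1/(-4223417) = -1/4223417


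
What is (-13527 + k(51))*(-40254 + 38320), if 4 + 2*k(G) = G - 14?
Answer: 26129307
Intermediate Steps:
k(G) = -9 + G/2 (k(G) = -2 + (G - 14)/2 = -2 + (-14 + G)/2 = -2 + (-7 + G/2) = -9 + G/2)
(-13527 + k(51))*(-40254 + 38320) = (-13527 + (-9 + (½)*51))*(-40254 + 38320) = (-13527 + (-9 + 51/2))*(-1934) = (-13527 + 33/2)*(-1934) = -27021/2*(-1934) = 26129307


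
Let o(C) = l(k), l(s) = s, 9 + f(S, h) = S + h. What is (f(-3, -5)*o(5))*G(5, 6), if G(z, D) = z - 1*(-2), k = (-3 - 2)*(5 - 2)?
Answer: 1785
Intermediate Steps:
f(S, h) = -9 + S + h (f(S, h) = -9 + (S + h) = -9 + S + h)
k = -15 (k = -5*3 = -15)
G(z, D) = 2 + z (G(z, D) = z + 2 = 2 + z)
o(C) = -15
(f(-3, -5)*o(5))*G(5, 6) = ((-9 - 3 - 5)*(-15))*(2 + 5) = -17*(-15)*7 = 255*7 = 1785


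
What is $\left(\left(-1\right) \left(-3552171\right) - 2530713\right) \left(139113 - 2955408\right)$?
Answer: $-2876727058110$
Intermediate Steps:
$\left(\left(-1\right) \left(-3552171\right) - 2530713\right) \left(139113 - 2955408\right) = \left(3552171 - 2530713\right) \left(-2816295\right) = 1021458 \left(-2816295\right) = -2876727058110$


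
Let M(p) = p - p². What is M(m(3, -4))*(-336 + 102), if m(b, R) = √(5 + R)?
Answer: 0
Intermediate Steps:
M(m(3, -4))*(-336 + 102) = (√(5 - 4)*(1 - √(5 - 4)))*(-336 + 102) = (√1*(1 - √1))*(-234) = (1*(1 - 1*1))*(-234) = (1*(1 - 1))*(-234) = (1*0)*(-234) = 0*(-234) = 0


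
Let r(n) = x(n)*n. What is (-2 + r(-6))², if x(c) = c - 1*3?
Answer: 2704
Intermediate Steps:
x(c) = -3 + c (x(c) = c - 3 = -3 + c)
r(n) = n*(-3 + n) (r(n) = (-3 + n)*n = n*(-3 + n))
(-2 + r(-6))² = (-2 - 6*(-3 - 6))² = (-2 - 6*(-9))² = (-2 + 54)² = 52² = 2704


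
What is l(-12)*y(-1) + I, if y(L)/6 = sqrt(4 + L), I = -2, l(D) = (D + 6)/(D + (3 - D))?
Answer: -2 - 12*sqrt(3) ≈ -22.785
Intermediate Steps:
l(D) = 2 + D/3 (l(D) = (6 + D)/3 = (6 + D)*(1/3) = 2 + D/3)
y(L) = 6*sqrt(4 + L)
l(-12)*y(-1) + I = (2 + (1/3)*(-12))*(6*sqrt(4 - 1)) - 2 = (2 - 4)*(6*sqrt(3)) - 2 = -12*sqrt(3) - 2 = -2 - 12*sqrt(3)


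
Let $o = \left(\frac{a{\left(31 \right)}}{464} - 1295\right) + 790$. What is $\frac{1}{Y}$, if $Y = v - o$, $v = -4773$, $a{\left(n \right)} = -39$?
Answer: $- \frac{464}{1980313} \approx -0.00023431$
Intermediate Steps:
$o = - \frac{234359}{464}$ ($o = \left(- \frac{39}{464} - 1295\right) + 790 = - \frac{600919}{464} + 790 = - \frac{234359}{464} \approx -505.08$)
$Y = - \frac{1980313}{464}$ ($Y = -4773 - - \frac{234359}{464} = -4773 + \frac{234359}{464} = - \frac{1980313}{464} \approx -4267.9$)
$\frac{1}{Y} = \frac{1}{- \frac{1980313}{464}} = - \frac{464}{1980313}$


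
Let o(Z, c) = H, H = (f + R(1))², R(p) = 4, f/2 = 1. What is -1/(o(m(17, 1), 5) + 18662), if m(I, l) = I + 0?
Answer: -1/18698 ≈ -5.3482e-5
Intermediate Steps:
f = 2 (f = 2*1 = 2)
m(I, l) = I
H = 36 (H = (2 + 4)² = 6² = 36)
o(Z, c) = 36
-1/(o(m(17, 1), 5) + 18662) = -1/(36 + 18662) = -1/18698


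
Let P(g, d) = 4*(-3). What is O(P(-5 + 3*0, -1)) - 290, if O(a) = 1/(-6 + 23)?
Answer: -4929/17 ≈ -289.94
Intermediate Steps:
P(g, d) = -12
O(a) = 1/17
O(P(-5 + 3*0, -1)) - 290 = 1/17 - 290 = -4929/17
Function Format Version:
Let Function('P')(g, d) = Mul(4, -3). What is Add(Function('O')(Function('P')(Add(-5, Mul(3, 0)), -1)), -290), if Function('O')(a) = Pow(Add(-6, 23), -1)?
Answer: Rational(-4929, 17) ≈ -289.94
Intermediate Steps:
Function('P')(g, d) = -12
Function('O')(a) = Rational(1, 17) (Function('O')(a) = Pow(17, -1) = Rational(1, 17))
Add(Function('O')(Function('P')(Add(-5, Mul(3, 0)), -1)), -290) = Add(Rational(1, 17), -290) = Rational(-4929, 17)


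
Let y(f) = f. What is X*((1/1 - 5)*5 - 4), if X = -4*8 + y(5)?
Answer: 648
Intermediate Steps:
X = -27 (X = -4*8 + 5 = -32 + 5 = -27)
X*((1/1 - 5)*5 - 4) = -27*((1/1 - 5)*5 - 4) = -27*((1 - 5)*5 - 4) = -27*(-4*5 - 4) = -27*(-20 - 4) = -27*(-24) = 648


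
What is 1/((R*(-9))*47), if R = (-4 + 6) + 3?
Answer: -1/2115 ≈ -0.00047281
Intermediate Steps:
R = 5 (R = 2 + 3 = 5)
1/((R*(-9))*47) = 1/((5*(-9))*47) = 1/(-45*47) = 1/(-2115) = -1/2115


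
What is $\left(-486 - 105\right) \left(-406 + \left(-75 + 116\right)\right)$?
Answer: $215715$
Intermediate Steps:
$\left(-486 - 105\right) \left(-406 + \left(-75 + 116\right)\right) = - 591 \left(-406 + 41\right) = \left(-591\right) \left(-365\right) = 215715$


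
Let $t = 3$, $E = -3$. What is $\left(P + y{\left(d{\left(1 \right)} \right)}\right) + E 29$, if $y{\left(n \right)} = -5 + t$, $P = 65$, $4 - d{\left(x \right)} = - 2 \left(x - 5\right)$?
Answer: $-24$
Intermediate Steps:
$d{\left(x \right)} = -6 + 2 x$ ($d{\left(x \right)} = 4 - - 2 \left(x - 5\right) = 4 - - 2 \left(-5 + x\right) = 4 - \left(10 - 2 x\right) = 4 + \left(-10 + 2 x\right) = -6 + 2 x$)
$y{\left(n \right)} = -2$ ($y{\left(n \right)} = -5 + 3 = -2$)
$\left(P + y{\left(d{\left(1 \right)} \right)}\right) + E 29 = \left(65 - 2\right) - 87 = 63 - 87 = -24$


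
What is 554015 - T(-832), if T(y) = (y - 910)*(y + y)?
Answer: -2344673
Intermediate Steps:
T(y) = 2*y*(-910 + y) (T(y) = (-910 + y)*(2*y) = 2*y*(-910 + y))
554015 - T(-832) = 554015 - 2*(-832)*(-910 - 832) = 554015 - 2*(-832)*(-1742) = 554015 - 1*2898688 = 554015 - 2898688 = -2344673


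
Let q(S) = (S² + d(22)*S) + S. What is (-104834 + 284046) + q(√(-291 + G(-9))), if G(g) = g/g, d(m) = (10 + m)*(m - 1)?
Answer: 178922 + 673*I*√290 ≈ 1.7892e+5 + 11461.0*I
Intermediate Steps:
d(m) = (-1 + m)*(10 + m) (d(m) = (10 + m)*(-1 + m) = (-1 + m)*(10 + m))
G(g) = 1
q(S) = S² + 673*S (q(S) = (S² + (-10 + 22² + 9*22)*S) + S = (S² + (-10 + 484 + 198)*S) + S = (S² + 672*S) + S = S² + 673*S)
(-104834 + 284046) + q(√(-291 + G(-9))) = (-104834 + 284046) + √(-291 + 1)*(673 + √(-291 + 1)) = 179212 + √(-290)*(673 + √(-290)) = 179212 + (I*√290)*(673 + I*√290) = 179212 + I*√290*(673 + I*√290)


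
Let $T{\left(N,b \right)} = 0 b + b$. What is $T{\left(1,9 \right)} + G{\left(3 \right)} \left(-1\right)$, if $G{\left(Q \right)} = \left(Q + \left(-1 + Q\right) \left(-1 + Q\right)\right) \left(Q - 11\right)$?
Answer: $65$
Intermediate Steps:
$T{\left(N,b \right)} = b$ ($T{\left(N,b \right)} = 0 + b = b$)
$G{\left(Q \right)} = \left(-11 + Q\right) \left(Q + \left(-1 + Q\right)^{2}\right)$ ($G{\left(Q \right)} = \left(Q + \left(-1 + Q\right)^{2}\right) \left(-11 + Q\right) = \left(-11 + Q\right) \left(Q + \left(-1 + Q\right)^{2}\right)$)
$T{\left(1,9 \right)} + G{\left(3 \right)} \left(-1\right) = 9 + \left(-11 + 3^{3} - 12 \cdot 3^{2} + 12 \cdot 3\right) \left(-1\right) = 9 + \left(-11 + 27 - 108 + 36\right) \left(-1\right) = 9 - -56 = 9 + 56 = 65$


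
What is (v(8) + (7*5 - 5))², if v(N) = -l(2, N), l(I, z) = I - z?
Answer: 1296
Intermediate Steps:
v(N) = -2 + N (v(N) = -(2 - N) = -2 + N)
(v(8) + (7*5 - 5))² = ((-2 + 8) + (7*5 - 5))² = (6 + (35 - 5))² = (6 + 30)² = 36² = 1296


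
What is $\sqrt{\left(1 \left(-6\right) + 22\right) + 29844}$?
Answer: $2 \sqrt{7465} \approx 172.8$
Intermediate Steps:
$\sqrt{\left(1 \left(-6\right) + 22\right) + 29844} = \sqrt{\left(-6 + 22\right) + 29844} = \sqrt{16 + 29844} = \sqrt{29860} = 2 \sqrt{7465}$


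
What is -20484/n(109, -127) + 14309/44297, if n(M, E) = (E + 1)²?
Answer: -18894724/19534977 ≈ -0.96723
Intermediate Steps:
n(M, E) = (1 + E)²
-20484/n(109, -127) + 14309/44297 = -20484/(1 - 127)² + 14309/44297 = -20484/((-126)²) + 14309*(1/44297) = -20484/15876 + 14309/44297 = -20484*1/15876 + 14309/44297 = -569/441 + 14309/44297 = -18894724/19534977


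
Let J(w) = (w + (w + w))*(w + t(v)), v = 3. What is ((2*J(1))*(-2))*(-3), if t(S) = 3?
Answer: 144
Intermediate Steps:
J(w) = 3*w*(3 + w) (J(w) = (w + (w + w))*(w + 3) = (w + 2*w)*(3 + w) = (3*w)*(3 + w) = 3*w*(3 + w))
((2*J(1))*(-2))*(-3) = ((2*(3*1*(3 + 1)))*(-2))*(-3) = ((2*(3*1*4))*(-2))*(-3) = ((2*12)*(-2))*(-3) = (24*(-2))*(-3) = -48*(-3) = 144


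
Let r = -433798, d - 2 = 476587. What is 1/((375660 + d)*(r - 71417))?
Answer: -1/430568978535 ≈ -2.3225e-12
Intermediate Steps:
d = 476589 (d = 2 + 476587 = 476589)
1/((375660 + d)*(r - 71417)) = 1/((375660 + 476589)*(-433798 - 71417)) = 1/(852249*(-505215)) = 1/(-430568978535) = -1/430568978535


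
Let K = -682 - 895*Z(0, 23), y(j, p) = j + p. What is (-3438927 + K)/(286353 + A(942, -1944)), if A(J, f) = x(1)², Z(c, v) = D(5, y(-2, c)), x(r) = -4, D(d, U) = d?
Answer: -3444084/286369 ≈ -12.027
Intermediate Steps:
Z(c, v) = 5
K = -5157 (K = -682 - 895*5 = -682 - 4475 = -5157)
A(J, f) = 16 (A(J, f) = (-4)² = 16)
(-3438927 + K)/(286353 + A(942, -1944)) = (-3438927 - 5157)/(286353 + 16) = -3444084/286369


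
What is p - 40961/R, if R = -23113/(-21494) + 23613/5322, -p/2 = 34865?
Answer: -4054457490849/52545434 ≈ -77161.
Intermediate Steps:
p = -69730 (p = -2*34865 = -69730)
R = 52545434/9532589 (R = -23113*(-1/21494) + 23613*(1/5322) = 23113/21494 + 7871/1774 = 52545434/9532589 ≈ 5.5122)
p - 40961/R = -69730 - 40961/52545434/9532589 = -69730 - 40961*9532589/52545434 = -69730 - 1*390464378029/52545434 = -69730 - 390464378029/52545434 = -4054457490849/52545434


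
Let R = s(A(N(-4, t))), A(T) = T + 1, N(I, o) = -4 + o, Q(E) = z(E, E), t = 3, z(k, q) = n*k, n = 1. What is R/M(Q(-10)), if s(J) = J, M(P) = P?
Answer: 0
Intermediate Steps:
z(k, q) = k (z(k, q) = 1*k = k)
Q(E) = E
A(T) = 1 + T
R = 0 (R = 1 + (-4 + 3) = 1 - 1 = 0)
R/M(Q(-10)) = 0/(-10) = 0*(-⅒) = 0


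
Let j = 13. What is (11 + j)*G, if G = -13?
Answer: -312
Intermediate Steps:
(11 + j)*G = (11 + 13)*(-13) = 24*(-13) = -312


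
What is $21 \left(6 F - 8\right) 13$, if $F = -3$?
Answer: $-7098$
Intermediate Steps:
$21 \left(6 F - 8\right) 13 = 21 \left(6 \left(-3\right) - 8\right) 13 = 21 \left(-18 - 8\right) 13 = 21 \left(-26\right) 13 = \left(-546\right) 13 = -7098$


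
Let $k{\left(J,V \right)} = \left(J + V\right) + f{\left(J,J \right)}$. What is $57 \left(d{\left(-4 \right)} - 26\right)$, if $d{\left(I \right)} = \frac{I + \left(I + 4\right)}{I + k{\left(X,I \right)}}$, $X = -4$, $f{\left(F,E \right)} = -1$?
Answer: $- \frac{19038}{13} \approx -1464.5$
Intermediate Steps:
$k{\left(J,V \right)} = -1 + J + V$ ($k{\left(J,V \right)} = \left(J + V\right) - 1 = -1 + J + V$)
$d{\left(I \right)} = \frac{4 + 2 I}{-5 + 2 I}$ ($d{\left(I \right)} = \frac{I + \left(I + 4\right)}{I - \left(5 - I\right)} = \frac{I + \left(4 + I\right)}{I + \left(-5 + I\right)} = \frac{4 + 2 I}{-5 + 2 I}$)
$57 \left(d{\left(-4 \right)} - 26\right) = 57 \left(\frac{2 \left(2 - 4\right)}{-5 + 2 \left(-4\right)} - 26\right) = 57 \left(2 \frac{1}{-5 - 8} \left(-2\right) - 26\right) = 57 \left(2 \frac{1}{-13} \left(-2\right) - 26\right) = 57 \left(2 \left(- \frac{1}{13}\right) \left(-2\right) - 26\right) = 57 \left(\frac{4}{13} - 26\right) = 57 \left(- \frac{334}{13}\right) = - \frac{19038}{13}$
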